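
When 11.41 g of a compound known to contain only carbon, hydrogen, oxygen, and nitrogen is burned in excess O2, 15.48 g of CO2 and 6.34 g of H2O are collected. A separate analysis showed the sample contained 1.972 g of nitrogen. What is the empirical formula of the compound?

C5H10N2O4

mol C = 15.48 / 44.01 = 0.3517; mass C = 0.3517 × 12.01 = 4.224 g
mol H = 2 × (6.34 / 18.02) = 0.7037; mass H = 0.7037 × 1.008 = 0.7093 g
mol N = 1.972 / 14.01 = 0.1408
mass O = 11.41 − (6.906) = 4.504 g → mol O = 0.2815
Divide by the smallest (0.1408 mol N): C 2.499, H 4.999, N 1.000, O 2.000
Multiply by 2: C 5.00, H 10.00, N 2.00, O 4.00 → C5H10N2O4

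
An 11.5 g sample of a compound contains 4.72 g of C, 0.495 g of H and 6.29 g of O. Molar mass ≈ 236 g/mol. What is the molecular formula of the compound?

C: 4.72 g ÷ 12.01 g/mol = 0.393 mol
H: 0.495 g ÷ 1.008 g/mol = 0.4911 mol
O: 6.29 g ÷ 16.00 g/mol = 0.3931 mol
Ratios (÷ 0.393): C 1.000, H 1.250, O 1.000
Multiply by 4: C 4.00, H 5.00, O 4.00 → C4H5O4
Empirical-formula mass = 117.08 g/mol
n = 236 / 117.08 = 2.02 ≈ 2
Molecular formula = (C4H5O4)×2 = C8H10O8

C8H10O8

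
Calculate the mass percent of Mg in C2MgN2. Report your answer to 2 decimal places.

31.84%

Molar mass = 2(12.01) + 1(24.31) + 2(14.01) = 76.350 g/mol
Mass of Mg per mole = 1 × 24.31 = 24.310 g
% Mg = 24.310 / 76.350 × 100 = 31.84%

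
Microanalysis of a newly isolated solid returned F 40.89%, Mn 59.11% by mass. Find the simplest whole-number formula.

F2Mn

Assume 100 g: 40.89 g F, 59.11 g Mn.
Moles — F: 40.89 / 19.00 = 2.152 mol; Mn: 59.11 / 54.94 = 1.076 mol
Divide by the smallest (1.076 mol Mn): F 2.000, Mn 1.000
Ratio ≈ 2:1, so the empirical formula is F2Mn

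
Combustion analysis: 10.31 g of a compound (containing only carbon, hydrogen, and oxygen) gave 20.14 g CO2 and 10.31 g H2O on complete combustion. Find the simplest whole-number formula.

mol C = 20.14 / 44.01 = 0.4576; mass C = 0.4576 × 12.01 = 5.496 g
mol H = 2 × (10.31 / 18.02) = 1.144; mass H = 1.144 × 1.008 = 1.153 g
mass O = 10.31 − (6.649) = 3.661 g → mol O = 0.2288
Ratios (÷ 0.2288): C 2.000, H 5.002, O 1.000
→ C2H5O

C2H5O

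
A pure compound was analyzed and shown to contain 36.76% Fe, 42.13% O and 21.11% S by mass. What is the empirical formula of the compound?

FeO4S

Assume 100 g: 36.76 g Fe, 42.13 g O, 21.11 g S.
Moles — Fe: 36.76 / 55.85 = 0.6582 mol; O: 42.13 / 16.00 = 2.633 mol; S: 21.11 / 32.07 = 0.6582 mol
Ratios (÷ 0.6582): Fe 1.000, O 4.001, S 1.000
→ FeO4S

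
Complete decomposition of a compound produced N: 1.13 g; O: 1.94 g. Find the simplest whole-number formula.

N: 1.13 g ÷ 14.01 g/mol = 0.08066 mol
O: 1.94 g ÷ 16.00 g/mol = 0.1212 mol
Divide by the smallest (0.08066 mol N): N 1.000, O 1.503
×2: N 2.00, O 3.01 → N2O3

N2O3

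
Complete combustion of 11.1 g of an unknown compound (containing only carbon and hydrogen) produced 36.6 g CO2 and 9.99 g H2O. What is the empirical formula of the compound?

C3H4

mol C = 36.6 / 44.01 = 0.8316; mass C = 0.8316 × 12.01 = 9.988 g
mol H = 2 × (9.99 / 18.02) = 1.109; mass H = 1.109 × 1.008 = 1.118 g
Divide by the smallest (0.8316 mol C): C 1.000, H 1.333
×3: C 3.00, H 4.00 → C3H4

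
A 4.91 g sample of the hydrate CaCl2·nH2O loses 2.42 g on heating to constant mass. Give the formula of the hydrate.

CaCl2·6H2O

Mass of anhydrous CaCl2 = 4.91 − 2.42 = 2.49 g
mol H2O = 2.42 / 18.02 = 0.1343
Molar mass of CaCl2 = 110.98 g/mol → mol CaCl2 = 2.49 / 110.98 = 0.02244
n = 0.1343 / 0.02244 = 5.99 ≈ 6 → CaCl2·6H2O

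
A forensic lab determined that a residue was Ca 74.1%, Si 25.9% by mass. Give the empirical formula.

Assume 100 g: 74.1 g Ca, 25.9 g Si.
n(Ca) = 74.1/40.08 = 1.849, n(Si) = 25.9/28.09 = 0.922
Divide by the smallest (0.922 mol Si): Ca 2.005, Si 1.000
≈ 2:1 → Ca2Si

Ca2Si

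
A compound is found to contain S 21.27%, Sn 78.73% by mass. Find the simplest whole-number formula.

Assume 100 g: 21.27 g S, 78.73 g Sn.
S: 21.27 g ÷ 32.07 g/mol = 0.6632 mol
Sn: 78.73 g ÷ 118.71 g/mol = 0.6632 mol
Ratios (÷ 0.6632): S 1.000, Sn 1.000
≈ 1:1 → SSn

SSn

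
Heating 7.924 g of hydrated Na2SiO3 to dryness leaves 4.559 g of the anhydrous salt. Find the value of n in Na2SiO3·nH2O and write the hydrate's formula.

Mass of water lost = 7.924 − 4.559 = 3.365 g → 3.365 / 18.02 = 0.1867 mol H2O
Molar mass of Na2SiO3 = 122.07 g/mol → mol Na2SiO3 = 4.559 / 122.07 = 0.03735
n = 0.1867 / 0.03735 = 5.00 ≈ 5 → Na2SiO3·5H2O

Na2SiO3·5H2O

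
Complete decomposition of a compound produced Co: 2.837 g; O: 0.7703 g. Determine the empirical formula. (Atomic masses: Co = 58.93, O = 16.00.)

Co: 2.837 g ÷ 58.93 g/mol = 0.04814 mol
O: 0.7703 g ÷ 16.00 g/mol = 0.04814 mol
Smallest is Co at 0.04814 mol; normalising gives Co 1.000, O 1.000
→ CoO

CoO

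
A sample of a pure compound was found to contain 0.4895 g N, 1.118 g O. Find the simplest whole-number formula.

NO2

N: 0.4895 g ÷ 14.01 g/mol = 0.03494 mol
O: 1.118 g ÷ 16.00 g/mol = 0.06988 mol
Divide by the smallest (0.03494 mol N): N 1.000, O 2.000
→ NO2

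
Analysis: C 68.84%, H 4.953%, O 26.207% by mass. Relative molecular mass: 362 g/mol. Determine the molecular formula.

Assume 100 g: 68.84 g C, 4.953 g H, 26.207 g O.
n(C) = 68.84/12.01 = 5.732, n(H) = 4.953/1.008 = 4.914, n(O) = 26.207/16.00 = 1.638
Smallest is O at 1.638 mol; normalising gives C 3.499, H 3.000, O 1.000
Multiply by 2: C 7.00, H 6.00, O 2.00 → C7H6O2
Empirical-formula mass = 122.12 g/mol
n = 362 / 122.12 = 2.96 ≈ 3
Molecular formula = (C7H6O2)×3 = C21H18O6

C21H18O6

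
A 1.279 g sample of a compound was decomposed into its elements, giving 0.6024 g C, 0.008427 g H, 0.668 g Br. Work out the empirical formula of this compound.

C6HBr

n(C) = 0.6024/12.01 = 0.05016, n(H) = 0.008427/1.008 = 0.00836, n(Br) = 0.668/79.90 = 0.00836
Ratios (÷ 0.00836): C 6.000, H 1.000, Br 1.000
≈ 6:1:1 → C6HBr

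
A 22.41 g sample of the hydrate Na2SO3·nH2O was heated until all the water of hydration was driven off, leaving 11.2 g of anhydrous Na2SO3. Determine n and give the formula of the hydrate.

Na2SO3·7H2O

Mass of water lost = 22.41 − 11.2 = 11.21 g → 11.21 / 18.02 = 0.6221 mol H2O
Molar mass of Na2SO3 = 126.05 g/mol → mol Na2SO3 = 11.2 / 126.05 = 0.08885
n = 0.6221 / 0.08885 = 7.00 ≈ 7 → Na2SO3·7H2O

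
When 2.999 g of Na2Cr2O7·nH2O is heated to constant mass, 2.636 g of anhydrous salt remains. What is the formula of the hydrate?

Na2Cr2O7·2H2O

Mass of water lost = 2.999 − 2.636 = 0.363 g → 0.363 / 18.02 = 0.02014 mol H2O
Molar mass of Na2Cr2O7 = 261.98 g/mol → mol Na2Cr2O7 = 2.636 / 261.98 = 0.01006
n = 0.02014 / 0.01006 = 2.00 ≈ 2 → Na2Cr2O7·2H2O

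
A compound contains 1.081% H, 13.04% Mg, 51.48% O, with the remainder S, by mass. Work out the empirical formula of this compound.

H2MgO6S2

Assume 100 g: 1.081 g H, 13.04 g Mg, 51.48 g O, 34.399 g S.
H: 1.081 g ÷ 1.008 g/mol = 1.072 mol
Mg: 13.04 g ÷ 24.31 g/mol = 0.5364 mol
O: 51.48 g ÷ 16.00 g/mol = 3.217 mol
S: 34.399 g ÷ 32.07 g/mol = 1.073 mol
Smallest is Mg at 0.5364 mol; normalising gives H 1.999, Mg 1.000, O 5.998, S 2.000
Ratio ≈ 2:1:6:2, so the empirical formula is H2MgO6S2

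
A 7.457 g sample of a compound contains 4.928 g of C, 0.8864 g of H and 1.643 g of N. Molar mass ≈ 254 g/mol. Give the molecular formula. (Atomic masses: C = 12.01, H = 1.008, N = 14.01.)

n(C) = 4.928/12.01 = 0.4103, n(H) = 0.8864/1.008 = 0.8794, n(N) = 1.643/14.01 = 0.1173
Smallest is N at 0.1173 mol; normalising gives C 3.499, H 7.498, N 1.000
Scaling by 2: C 7.00, H 15.00, N 2.00 → C7H15N2
Empirical-formula mass = 127.21 g/mol
n = 254 / 127.21 = 2.00 ≈ 2
Molecular formula = (C7H15N2)×2 = C14H30N4

C14H30N4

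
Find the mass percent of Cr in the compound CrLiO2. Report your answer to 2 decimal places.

57.18%

Molar mass = 1(52.00) + 1(6.94) + 2(16.00) = 90.940 g/mol
Mass of Cr per mole = 1 × 52.00 = 52.000 g
% Cr = 52.000 / 90.940 × 100 = 57.18%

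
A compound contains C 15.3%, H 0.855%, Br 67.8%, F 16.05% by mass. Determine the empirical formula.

Assume 100 g: 15.3 g C, 0.855 g H, 67.8 g Br, 16.05 g F.
n(C) = 15.3/12.01 = 1.274, n(H) = 0.855/1.008 = 0.8482, n(Br) = 67.8/79.90 = 0.8486, n(F) = 16.05/19.00 = 0.8447
Ratios (÷ 0.8447): C 1.508, H 1.004, Br 1.005, F 1.000
Multiply by 2: C 3.02, H 2.01, Br 2.01, F 2.00 → C3H2Br2F2

C3H2Br2F2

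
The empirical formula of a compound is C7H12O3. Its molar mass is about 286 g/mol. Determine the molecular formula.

C14H24O6

Empirical-formula mass = 144.17 g/mol
n = 286 / 144.17 = 1.98 ≈ 2
Molecular formula = (C7H12O3)2 = C14H24O6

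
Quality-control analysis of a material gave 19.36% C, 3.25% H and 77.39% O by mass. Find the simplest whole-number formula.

Assume 100 g: 19.36 g C, 3.25 g H, 77.39 g O.
n(C) = 19.36/12.01 = 1.612, n(H) = 3.25/1.008 = 3.224, n(O) = 77.39/16.00 = 4.837
Smallest is C at 1.612 mol; normalising gives C 1.000, H 2.000, O 3.001
Ratio ≈ 1:2:3, so the empirical formula is CH2O3

CH2O3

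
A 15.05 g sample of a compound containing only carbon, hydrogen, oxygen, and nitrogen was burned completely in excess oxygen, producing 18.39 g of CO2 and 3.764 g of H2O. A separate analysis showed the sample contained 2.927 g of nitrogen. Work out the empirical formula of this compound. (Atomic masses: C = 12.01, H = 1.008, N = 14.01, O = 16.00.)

C2H2NO2

mol C = 18.39 / 44.01 = 0.4179; mass C = 0.4179 × 12.01 = 5.018 g
mol H = 2 × (3.764 / 18.02) = 0.4178; mass H = 0.4178 × 1.008 = 0.4211 g
mol N = 2.927 / 14.01 = 0.2089
mass O = 15.05 − (8.367) = 6.683 g → mol O = 0.4177
Ratios (÷ 0.2089): C 2.000, H 2.000, N 1.000, O 1.999
Ratio ≈ 2:2:1:2, so the empirical formula is C2H2NO2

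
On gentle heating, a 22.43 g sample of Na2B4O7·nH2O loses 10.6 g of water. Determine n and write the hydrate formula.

Mass of anhydrous Na2B4O7 = 22.43 − 10.6 = 11.83 g
mol H2O = 10.6 / 18.02 = 0.5882
Molar mass of Na2B4O7 = 201.22 g/mol → mol Na2B4O7 = 11.83 / 201.22 = 0.05879
n = 0.5882 / 0.05879 = 10.01 ≈ 10 → Na2B4O7·10H2O

Na2B4O7·10H2O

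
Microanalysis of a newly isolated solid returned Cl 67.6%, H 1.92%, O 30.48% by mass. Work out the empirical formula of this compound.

Assume 100 g: 67.6 g Cl, 1.92 g H, 30.48 g O.
Cl: 67.6 g ÷ 35.45 g/mol = 1.907 mol
H: 1.92 g ÷ 1.008 g/mol = 1.905 mol
O: 30.48 g ÷ 16.00 g/mol = 1.905 mol
Ratios (÷ 1.905): Cl 1.001, H 1.000, O 1.000
Ratio ≈ 1:1:1, so the empirical formula is ClHO

ClHO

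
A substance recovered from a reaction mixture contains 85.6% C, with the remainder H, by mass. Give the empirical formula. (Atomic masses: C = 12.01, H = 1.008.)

Assume 100 g: 85.6 g C, 14.4 g H.
Moles — C: 85.6 / 12.01 = 7.127 mol; H: 14.4 / 1.008 = 14.29 mol
Ratios (÷ 7.127): C 1.000, H 2.004
≈ 1:2 → CH2

CH2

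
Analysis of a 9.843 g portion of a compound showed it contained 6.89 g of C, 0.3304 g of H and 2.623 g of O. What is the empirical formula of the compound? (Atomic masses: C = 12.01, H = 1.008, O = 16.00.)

C7H4O2

Moles — C: 6.89 / 12.01 = 0.5737 mol; H: 0.3304 / 1.008 = 0.3278 mol; O: 2.623 / 16.00 = 0.1639 mol
Ratios (÷ 0.1639): C 3.499, H 1.999, O 1.000
Scaling by 2: C 7.00, H 4.00, O 2.00 → C7H4O2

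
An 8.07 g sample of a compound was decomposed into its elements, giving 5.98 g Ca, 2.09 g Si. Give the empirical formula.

Ca: 5.98 g ÷ 40.08 g/mol = 0.1492 mol
Si: 2.09 g ÷ 28.09 g/mol = 0.0744 mol
Smallest is Si at 0.0744 mol; normalising gives Ca 2.005, Si 1.000
→ Ca2Si

Ca2Si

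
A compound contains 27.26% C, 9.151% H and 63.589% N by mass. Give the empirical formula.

Assume 100 g: 27.26 g C, 9.151 g H, 63.589 g N.
Moles — C: 27.26 / 12.01 = 2.27 mol; H: 9.151 / 1.008 = 9.078 mol; N: 63.589 / 14.01 = 4.539 mol
Divide by the smallest (2.27 mol C): C 1.000, H 4.000, N 2.000
Ratio ≈ 1:4:2, so the empirical formula is CH4N2

CH4N2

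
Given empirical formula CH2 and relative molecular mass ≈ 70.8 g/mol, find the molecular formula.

Empirical-formula mass = 14.03 g/mol
n = 70.8 / 14.03 = 5.05 ≈ 5
Molecular formula = (CH2)5 = C5H10

C5H10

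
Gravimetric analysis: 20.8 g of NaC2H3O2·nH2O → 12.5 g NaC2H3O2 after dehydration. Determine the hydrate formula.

NaC2H3O2·3H2O

Mass of water lost = 20.8 − 12.5 = 8.3 g → 8.3 / 18.02 = 0.4606 mol H2O
Molar mass of NaC2H3O2 = 82.03 g/mol → mol NaC2H3O2 = 12.5 / 82.03 = 0.1524
n = 0.4606 / 0.1524 = 3.02 ≈ 3 → NaC2H3O2·3H2O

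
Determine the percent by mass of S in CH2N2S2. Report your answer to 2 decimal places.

Molar mass = 1(12.01) + 2(1.008) + 2(14.01) + 2(32.07) = 106.186 g/mol
Mass of S per mole = 2 × 32.07 = 64.140 g
% S = 64.140 / 106.186 × 100 = 60.40%

60.40%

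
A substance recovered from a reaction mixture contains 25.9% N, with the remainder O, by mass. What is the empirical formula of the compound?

N2O5

Assume 100 g: 25.9 g N, 74.1 g O.
n(N) = 25.9/14.01 = 1.849, n(O) = 74.1/16.00 = 4.631
Divide by the smallest (1.849 mol N): N 1.000, O 2.505
Multiply by 2: N 2.00, O 5.01 → N2O5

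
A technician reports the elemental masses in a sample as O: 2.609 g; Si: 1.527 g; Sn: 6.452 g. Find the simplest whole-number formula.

Moles — O: 2.609 / 16.00 = 0.1631 mol; Si: 1.527 / 28.09 = 0.05436 mol; Sn: 6.452 / 118.71 = 0.05435 mol
Ratios (÷ 0.05435): O 3.000, Si 1.000, Sn 1.000
→ O3SiSn

O3SiSn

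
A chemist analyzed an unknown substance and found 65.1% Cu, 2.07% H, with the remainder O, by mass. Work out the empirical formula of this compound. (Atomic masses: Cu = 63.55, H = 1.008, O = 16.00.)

CuH2O2

Assume 100 g: 65.1 g Cu, 2.07 g H, 32.83 g O.
n(Cu) = 65.1/63.55 = 1.024, n(H) = 2.07/1.008 = 2.054, n(O) = 32.83/16.00 = 2.052
Ratios (÷ 1.024): Cu 1.000, H 2.005, O 2.003
≈ 1:2:2 → CuH2O2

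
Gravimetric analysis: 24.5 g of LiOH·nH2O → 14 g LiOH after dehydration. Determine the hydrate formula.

LiOH·H2O

Mass of water lost = 24.5 − 14 = 10.5 g → 10.5 / 18.02 = 0.5827 mol H2O
Molar mass of LiOH = 23.95 g/mol → mol LiOH = 14 / 23.95 = 0.5846
n = 0.5827 / 0.5846 = 1.00 ≈ 1 → LiOH·H2O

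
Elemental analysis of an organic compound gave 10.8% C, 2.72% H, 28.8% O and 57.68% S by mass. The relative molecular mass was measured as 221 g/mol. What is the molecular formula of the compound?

Assume 100 g: 10.8 g C, 2.72 g H, 28.8 g O, 57.68 g S.
n(C) = 10.8/12.01 = 0.8993, n(H) = 2.72/1.008 = 2.698, n(O) = 28.8/16.00 = 1.8, n(S) = 57.68/32.07 = 1.799
Divide by the smallest (0.8993 mol C): C 1.000, H 3.001, O 2.002, S 2.000
≈ 1:3:2:2 → CH3O2S2
Empirical-formula mass = 111.17 g/mol
n = 221 / 111.17 = 1.99 ≈ 2
Molecular formula = (CH3O2S2)×2 = C2H6O4S4

C2H6O4S4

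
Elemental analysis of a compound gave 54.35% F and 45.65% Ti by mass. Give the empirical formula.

Assume 100 g: 54.35 g F, 45.65 g Ti.
n(F) = 54.35/19.00 = 2.861, n(Ti) = 45.65/47.87 = 0.9536
Smallest is Ti at 0.9536 mol; normalising gives F 3.000, Ti 1.000
→ F3Ti

F3Ti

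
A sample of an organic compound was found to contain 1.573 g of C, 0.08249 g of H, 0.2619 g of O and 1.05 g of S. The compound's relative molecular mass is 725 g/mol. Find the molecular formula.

C32H20O4S8

Moles — C: 1.573 / 12.01 = 0.131 mol; H: 0.08249 / 1.008 = 0.08184 mol; O: 0.2619 / 16.00 = 0.01637 mol; S: 1.05 / 32.07 = 0.03274 mol
Ratios (÷ 0.01637): C 8.001, H 4.999, O 1.000, S 2.000
≈ 8:5:1:2 → C8H5OS2
Empirical-formula mass = 181.26 g/mol
n = 725 / 181.26 = 4.00 ≈ 4
Molecular formula = (C8H5OS2)×4 = C32H20O4S8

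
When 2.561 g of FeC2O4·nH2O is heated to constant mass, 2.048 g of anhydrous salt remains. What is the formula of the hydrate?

FeC2O4·2H2O

Mass of water lost = 2.561 − 2.048 = 0.513 g → 0.513 / 18.02 = 0.02847 mol H2O
Molar mass of FeC2O4 = 143.87 g/mol → mol FeC2O4 = 2.048 / 143.87 = 0.01424
n = 0.02847 / 0.01424 = 2.00 ≈ 2 → FeC2O4·2H2O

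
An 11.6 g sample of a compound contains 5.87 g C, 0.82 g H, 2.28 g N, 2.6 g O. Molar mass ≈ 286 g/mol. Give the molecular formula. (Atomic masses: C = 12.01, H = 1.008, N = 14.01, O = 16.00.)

C12H20N4O4

Moles — C: 5.87 / 12.01 = 0.4888 mol; H: 0.82 / 1.008 = 0.8135 mol; N: 2.28 / 14.01 = 0.1627 mol; O: 2.6 / 16.00 = 0.1625 mol
Ratios (÷ 0.1625): C 3.008, H 5.006, N 1.001, O 1.000
≈ 3:5:1:1 → C3H5NO
Empirical-formula mass = 71.08 g/mol
n = 286 / 71.08 = 4.02 ≈ 4
Molecular formula = (C3H5NO)×4 = C12H20N4O4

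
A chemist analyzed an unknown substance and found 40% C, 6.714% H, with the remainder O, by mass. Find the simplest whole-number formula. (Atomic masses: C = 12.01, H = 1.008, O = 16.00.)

Assume 100 g: 40 g C, 6.714 g H, 53.286 g O.
Moles — C: 40 / 12.01 = 3.331 mol; H: 6.714 / 1.008 = 6.661 mol; O: 53.286 / 16.00 = 3.33 mol
Smallest is O at 3.33 mol; normalising gives C 1.000, H 2.000, O 1.000
≈ 1:2:1 → CH2O

CH2O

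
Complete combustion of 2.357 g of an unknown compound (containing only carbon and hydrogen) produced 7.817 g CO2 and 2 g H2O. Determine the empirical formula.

mol C = 7.817 / 44.01 = 0.1776; mass C = 0.1776 × 12.01 = 2.133 g
mol H = 2 × (2 / 18.02) = 0.2220; mass H = 0.2220 × 1.008 = 0.2238 g
Ratios (÷ 0.1776): C 1.000, H 1.250
×4: C 4.00, H 5.00 → C4H5

C4H5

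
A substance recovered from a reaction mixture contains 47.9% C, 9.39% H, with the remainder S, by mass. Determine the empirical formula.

Assume 100 g: 47.9 g C, 9.39 g H, 42.71 g S.
C: 47.9 g ÷ 12.01 g/mol = 3.988 mol
H: 9.39 g ÷ 1.008 g/mol = 9.315 mol
S: 42.71 g ÷ 32.07 g/mol = 1.332 mol
Ratios (÷ 1.332): C 2.995, H 6.995, S 1.000
Ratio ≈ 3:7:1, so the empirical formula is C3H7S

C3H7S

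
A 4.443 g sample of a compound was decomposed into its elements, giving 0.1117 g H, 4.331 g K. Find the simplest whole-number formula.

Moles — H: 0.1117 / 1.008 = 0.1108 mol; K: 4.331 / 39.10 = 0.1108 mol
Divide by the smallest (0.1108 mol K): H 1.000, K 1.000
→ HK

HK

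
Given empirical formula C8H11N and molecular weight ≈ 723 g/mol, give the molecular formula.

C48H66N6

Empirical-formula mass = 121.18 g/mol
n = 723 / 121.18 = 5.97 ≈ 6
Molecular formula = (C8H11N)6 = C48H66N6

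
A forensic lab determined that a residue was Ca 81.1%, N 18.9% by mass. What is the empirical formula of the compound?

Assume 100 g: 81.1 g Ca, 18.9 g N.
Moles — Ca: 81.1 / 40.08 = 2.023 mol; N: 18.9 / 14.01 = 1.349 mol
Divide by the smallest (1.349 mol N): Ca 1.500, N 1.000
Scaling by 2: Ca 3.00, N 2.00 → Ca3N2

Ca3N2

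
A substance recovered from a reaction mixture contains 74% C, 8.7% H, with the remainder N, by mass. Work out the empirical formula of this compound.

C5H7N

Assume 100 g: 74 g C, 8.7 g H, 17.3 g N.
n(C) = 74/12.01 = 6.162, n(H) = 8.7/1.008 = 8.631, n(N) = 17.3/14.01 = 1.235
Ratios (÷ 1.235): C 4.990, H 6.990, N 1.000
≈ 5:7:1 → C5H7N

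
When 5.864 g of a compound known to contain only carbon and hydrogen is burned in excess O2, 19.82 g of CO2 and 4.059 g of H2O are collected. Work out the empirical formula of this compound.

mol C = 19.82 / 44.01 = 0.4504; mass C = 0.4504 × 12.01 = 5.409 g
mol H = 2 × (4.059 / 18.02) = 0.4505; mass H = 0.4505 × 1.008 = 0.4541 g
Ratios (÷ 0.4504): C 1.000, H 1.000
→ CH

CH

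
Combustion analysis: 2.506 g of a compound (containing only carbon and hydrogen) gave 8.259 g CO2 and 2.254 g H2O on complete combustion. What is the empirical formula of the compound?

mol C = 8.259 / 44.01 = 0.1877; mass C = 0.1877 × 12.01 = 2.254 g
mol H = 2 × (2.254 / 18.02) = 0.2502; mass H = 0.2502 × 1.008 = 0.2522 g
Ratios (÷ 0.1877): C 1.000, H 1.333
×3: C 3.00, H 4.00 → C3H4

C3H4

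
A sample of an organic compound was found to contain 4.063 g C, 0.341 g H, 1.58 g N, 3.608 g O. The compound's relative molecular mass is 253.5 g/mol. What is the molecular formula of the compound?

C9H9N3O6

n(C) = 4.063/12.01 = 0.3383, n(H) = 0.341/1.008 = 0.3383, n(N) = 1.58/14.01 = 0.1128, n(O) = 3.608/16.00 = 0.2255
Divide by the smallest (0.1128 mol N): C 3.000, H 3.000, N 1.000, O 2.000
→ C3H3NO2
Empirical-formula mass = 85.06 g/mol
n = 253.5 / 85.06 = 2.98 ≈ 3
Molecular formula = (C3H3NO2)×3 = C9H9N3O6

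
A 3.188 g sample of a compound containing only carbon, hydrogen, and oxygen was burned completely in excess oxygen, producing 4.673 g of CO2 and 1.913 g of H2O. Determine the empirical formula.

CH2O

mol C = 4.673 / 44.01 = 0.1062; mass C = 0.1062 × 12.01 = 1.275 g
mol H = 2 × (1.913 / 18.02) = 0.2123; mass H = 0.2123 × 1.008 = 0.2140 g
mass O = 3.188 − (1.489) = 1.699 g → mol O = 0.1062
Smallest is O at 0.1062 mol; normalising gives C 1.000, H 2.000, O 1.000
Ratio ≈ 1:2:1, so the empirical formula is CH2O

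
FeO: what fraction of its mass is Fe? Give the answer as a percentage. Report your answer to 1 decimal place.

Molar mass = 1(55.85) + 1(16.00) = 71.850 g/mol
Mass of Fe per mole = 1 × 55.85 = 55.850 g
% Fe = 55.850 / 71.850 × 100 = 77.7%

77.7%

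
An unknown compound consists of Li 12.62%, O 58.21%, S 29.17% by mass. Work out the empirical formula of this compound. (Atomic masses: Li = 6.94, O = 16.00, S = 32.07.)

Li2O4S

Assume 100 g: 12.62 g Li, 58.21 g O, 29.17 g S.
n(Li) = 12.62/6.94 = 1.818, n(O) = 58.21/16.00 = 3.638, n(S) = 29.17/32.07 = 0.9096
Ratios (÷ 0.9096): Li 1.999, O 4.000, S 1.000
→ Li2O4S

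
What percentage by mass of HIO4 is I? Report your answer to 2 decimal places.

Molar mass = 1(1.008) + 1(126.90) + 4(16.00) = 191.908 g/mol
Mass of I per mole = 1 × 126.90 = 126.900 g
% I = 126.900 / 191.908 × 100 = 66.13%

66.13%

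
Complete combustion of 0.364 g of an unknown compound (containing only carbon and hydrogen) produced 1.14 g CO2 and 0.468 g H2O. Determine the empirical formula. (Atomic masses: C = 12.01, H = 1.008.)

CH2

mol C = 1.14 / 44.01 = 0.02590; mass C = 0.02590 × 12.01 = 0.3111 g
mol H = 2 × (0.468 / 18.02) = 0.05194; mass H = 0.05194 × 1.008 = 0.05236 g
Divide by the smallest (0.0259 mol C): C 1.000, H 2.005
Ratio ≈ 1:2, so the empirical formula is CH2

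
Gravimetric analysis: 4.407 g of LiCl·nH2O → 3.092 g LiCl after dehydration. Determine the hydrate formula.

Mass of water lost = 4.407 − 3.092 = 1.315 g → 1.315 / 18.02 = 0.07297 mol H2O
Molar mass of LiCl = 42.39 g/mol → mol LiCl = 3.092 / 42.39 = 0.07294
n = 0.07297 / 0.07294 = 1.00 ≈ 1 → LiCl·H2O

LiCl·H2O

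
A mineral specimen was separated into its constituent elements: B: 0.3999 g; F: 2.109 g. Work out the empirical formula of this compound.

BF3

Moles — B: 0.3999 / 10.81 = 0.03699 mol; F: 2.109 / 19.00 = 0.111 mol
Ratios (÷ 0.03699): B 1.000, F 3.001
Ratio ≈ 1:3, so the empirical formula is BF3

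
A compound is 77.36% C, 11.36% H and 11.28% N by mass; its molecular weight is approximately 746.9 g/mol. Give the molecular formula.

C48H84N6

Assume 100 g: 77.36 g C, 11.36 g H, 11.28 g N.
Moles — C: 77.36 / 12.01 = 6.441 mol; H: 11.36 / 1.008 = 11.27 mol; N: 11.28 / 14.01 = 0.8051 mol
Ratios (÷ 0.8051): C 8.000, H 13.997, N 1.000
≈ 8:14:1 → C8H14N
Empirical-formula mass = 124.20 g/mol
n = 746.9 / 124.20 = 6.01 ≈ 6
Molecular formula = (C8H14N)×6 = C48H84N6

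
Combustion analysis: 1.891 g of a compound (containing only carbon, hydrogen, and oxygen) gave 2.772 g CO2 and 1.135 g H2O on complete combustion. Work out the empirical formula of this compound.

mol C = 2.772 / 44.01 = 0.06299; mass C = 0.06299 × 12.01 = 0.7565 g
mol H = 2 × (1.135 / 18.02) = 0.1260; mass H = 0.1260 × 1.008 = 0.1270 g
mass O = 1.891 − (0.8834) = 1.008 g → mol O = 0.06297
Ratios (÷ 0.06297): C 1.000, H 2.000, O 1.000
Ratio ≈ 1:2:1, so the empirical formula is CH2O

CH2O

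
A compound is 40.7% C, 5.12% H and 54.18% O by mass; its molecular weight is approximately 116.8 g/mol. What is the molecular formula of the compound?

Assume 100 g: 40.7 g C, 5.12 g H, 54.18 g O.
C: 40.7 g ÷ 12.01 g/mol = 3.389 mol
H: 5.12 g ÷ 1.008 g/mol = 5.079 mol
O: 54.18 g ÷ 16.00 g/mol = 3.386 mol
Ratios (÷ 3.386): C 1.001, H 1.500, O 1.000
Scaling by 2: C 2.00, H 3.00, O 2.00 → C2H3O2
Empirical-formula mass = 59.04 g/mol
n = 116.8 / 59.04 = 1.98 ≈ 2
Molecular formula = (C2H3O2)×2 = C4H6O4

C4H6O4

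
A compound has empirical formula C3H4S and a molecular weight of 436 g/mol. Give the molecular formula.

Empirical-formula mass = 72.13 g/mol
n = 436 / 72.13 = 6.04 ≈ 6
Molecular formula = (C3H4S)6 = C18H24S6

C18H24S6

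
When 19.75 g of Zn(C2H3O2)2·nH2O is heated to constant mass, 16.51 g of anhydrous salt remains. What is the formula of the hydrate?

Zn(C2H3O2)2·2H2O

Mass of water lost = 19.75 − 16.51 = 3.24 g → 3.24 / 18.02 = 0.1798 mol H2O
Molar mass of Zn(C2H3O2)2 = 183.47 g/mol → mol Zn(C2H3O2)2 = 16.51 / 183.47 = 0.08999
n = 0.1798 / 0.08999 = 2.00 ≈ 2 → Zn(C2H3O2)2·2H2O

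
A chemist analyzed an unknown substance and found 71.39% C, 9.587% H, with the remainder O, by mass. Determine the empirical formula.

Assume 100 g: 71.39 g C, 9.587 g H, 19.023 g O.
C: 71.39 g ÷ 12.01 g/mol = 5.944 mol
H: 9.587 g ÷ 1.008 g/mol = 9.511 mol
O: 19.023 g ÷ 16.00 g/mol = 1.189 mol
Divide by the smallest (1.189 mol O): C 5.000, H 8.000, O 1.000
Ratio ≈ 5:8:1, so the empirical formula is C5H8O

C5H8O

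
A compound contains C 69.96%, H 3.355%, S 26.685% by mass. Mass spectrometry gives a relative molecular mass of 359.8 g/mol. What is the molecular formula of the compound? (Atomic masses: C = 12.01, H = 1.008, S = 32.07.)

Assume 100 g: 69.96 g C, 3.355 g H, 26.685 g S.
n(C) = 69.96/12.01 = 5.825, n(H) = 3.355/1.008 = 3.328, n(S) = 26.685/32.07 = 0.8321
Smallest is S at 0.8321 mol; normalising gives C 7.001, H 4.000, S 1.000
→ C7H4S
Empirical-formula mass = 120.17 g/mol
n = 359.8 / 120.17 = 2.99 ≈ 3
Molecular formula = (C7H4S)×3 = C21H12S3

C21H12S3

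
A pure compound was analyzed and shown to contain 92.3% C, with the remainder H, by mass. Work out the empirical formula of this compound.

Assume 100 g: 92.3 g C, 7.7 g H.
n(C) = 92.3/12.01 = 7.685, n(H) = 7.7/1.008 = 7.639
Smallest is H at 7.639 mol; normalising gives C 1.006, H 1.000
≈ 1:1 → CH

CH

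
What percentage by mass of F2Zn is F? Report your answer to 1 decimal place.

Molar mass = 2(19.00) + 1(65.38) = 103.380 g/mol
Mass of F per mole = 2 × 19.00 = 38.000 g
% F = 38.000 / 103.380 × 100 = 36.8%

36.8%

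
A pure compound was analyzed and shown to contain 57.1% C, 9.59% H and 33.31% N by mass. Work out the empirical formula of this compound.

C2H4N

Assume 100 g: 57.1 g C, 9.59 g H, 33.31 g N.
C: 57.1 g ÷ 12.01 g/mol = 4.754 mol
H: 9.59 g ÷ 1.008 g/mol = 9.514 mol
N: 33.31 g ÷ 14.01 g/mol = 2.378 mol
Ratios (÷ 2.378): C 2.000, H 4.001, N 1.000
Ratio ≈ 2:4:1, so the empirical formula is C2H4N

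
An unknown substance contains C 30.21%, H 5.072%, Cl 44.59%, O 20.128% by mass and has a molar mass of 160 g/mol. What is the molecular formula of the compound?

C4H8Cl2O2

Assume 100 g: 30.21 g C, 5.072 g H, 44.59 g Cl, 20.128 g O.
Moles — C: 30.21 / 12.01 = 2.515 mol; H: 5.072 / 1.008 = 5.032 mol; Cl: 44.59 / 35.45 = 1.258 mol; O: 20.128 / 16.00 = 1.258 mol
Ratios (÷ 1.258): C 2.000, H 4.000, Cl 1.000, O 1.000
→ C2H4ClO
Empirical-formula mass = 79.50 g/mol
n = 160 / 79.50 = 2.01 ≈ 2
Molecular formula = (C2H4ClO)×2 = C4H8Cl2O2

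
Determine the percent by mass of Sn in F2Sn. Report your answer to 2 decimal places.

Molar mass = 2(19.00) + 1(118.71) = 156.710 g/mol
Mass of Sn per mole = 1 × 118.71 = 118.710 g
% Sn = 118.710 / 156.710 × 100 = 75.75%

75.75%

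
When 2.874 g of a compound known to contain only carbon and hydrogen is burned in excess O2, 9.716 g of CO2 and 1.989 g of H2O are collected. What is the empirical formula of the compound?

mol C = 9.716 / 44.01 = 0.2208; mass C = 0.2208 × 12.01 = 2.651 g
mol H = 2 × (1.989 / 18.02) = 0.2208; mass H = 0.2208 × 1.008 = 0.2225 g
Divide by the smallest (0.2208 mol H): C 1.000, H 1.000
≈ 1:1 → CH

CH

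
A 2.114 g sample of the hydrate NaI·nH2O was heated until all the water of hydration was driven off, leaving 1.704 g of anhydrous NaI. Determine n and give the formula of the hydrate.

NaI·2H2O

Mass of water lost = 2.114 − 1.704 = 0.41 g → 0.41 / 18.02 = 0.02275 mol H2O
Molar mass of NaI = 149.89 g/mol → mol NaI = 1.704 / 149.89 = 0.01137
n = 0.02275 / 0.01137 = 2.00 ≈ 2 → NaI·2H2O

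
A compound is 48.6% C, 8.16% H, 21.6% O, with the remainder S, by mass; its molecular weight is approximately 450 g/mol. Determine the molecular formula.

Assume 100 g: 48.6 g C, 8.16 g H, 21.6 g O, 21.64 g S.
C: 48.6 g ÷ 12.01 g/mol = 4.047 mol
H: 8.16 g ÷ 1.008 g/mol = 8.095 mol
O: 21.6 g ÷ 16.00 g/mol = 1.35 mol
S: 21.64 g ÷ 32.07 g/mol = 0.6748 mol
Divide by the smallest (0.6748 mol S): C 5.997, H 11.997, O 2.001, S 1.000
≈ 6:12:2:1 → C6H12O2S
Empirical-formula mass = 148.23 g/mol
n = 450 / 148.23 = 3.04 ≈ 3
Molecular formula = (C6H12O2S)×3 = C18H36O6S3

C18H36O6S3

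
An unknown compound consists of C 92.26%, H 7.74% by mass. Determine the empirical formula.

CH

Assume 100 g: 92.26 g C, 7.74 g H.
C: 92.26 g ÷ 12.01 g/mol = 7.682 mol
H: 7.74 g ÷ 1.008 g/mol = 7.679 mol
Divide by the smallest (7.679 mol H): C 1.000, H 1.000
≈ 1:1 → CH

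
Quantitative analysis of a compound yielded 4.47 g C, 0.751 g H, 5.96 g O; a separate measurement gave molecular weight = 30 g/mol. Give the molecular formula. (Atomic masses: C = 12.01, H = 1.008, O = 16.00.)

n(C) = 4.47/12.01 = 0.3722, n(H) = 0.751/1.008 = 0.745, n(O) = 5.96/16.00 = 0.3725
Smallest is C at 0.3722 mol; normalising gives C 1.000, H 2.002, O 1.001
≈ 1:2:1 → CH2O
Empirical-formula mass = 30.03 g/mol
n = 30 / 30.03 = 1.00 ≈ 1
Molecular formula = empirical formula = CH2O

CH2O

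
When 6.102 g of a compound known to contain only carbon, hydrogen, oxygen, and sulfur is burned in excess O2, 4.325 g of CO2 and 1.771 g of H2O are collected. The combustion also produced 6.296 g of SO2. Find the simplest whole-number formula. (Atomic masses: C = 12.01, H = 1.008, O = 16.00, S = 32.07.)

mol C = 4.325 / 44.01 = 0.09827; mass C = 0.09827 × 12.01 = 1.180 g
mol H = 2 × (1.771 / 18.02) = 0.1966; mass H = 0.1966 × 1.008 = 0.1981 g
mol S = 6.296 / 64.07 = 0.09827; mass S = 3.151 g
mass O = 6.102 − (4.530) = 1.572 g → mol O = 0.09826
Smallest is O at 0.09826 mol; normalising gives C 1.000, H 2.000, O 1.000, S 1.000
≈ 1:2:1:1 → CH2OS

CH2OS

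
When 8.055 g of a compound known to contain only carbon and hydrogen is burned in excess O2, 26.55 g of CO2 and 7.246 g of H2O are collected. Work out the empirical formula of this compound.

mol C = 26.55 / 44.01 = 0.6033; mass C = 0.6033 × 12.01 = 7.245 g
mol H = 2 × (7.246 / 18.02) = 0.8042; mass H = 0.8042 × 1.008 = 0.8107 g
Ratios (÷ 0.6033): C 1.000, H 1.333
Scaling by 3: C 3.00, H 4.00 → C3H4

C3H4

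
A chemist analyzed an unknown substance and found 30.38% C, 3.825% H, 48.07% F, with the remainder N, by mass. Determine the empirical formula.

C2H3F2N

Assume 100 g: 30.38 g C, 3.825 g H, 48.07 g F, 17.725 g N.
n(C) = 30.38/12.01 = 2.53, n(H) = 3.825/1.008 = 3.795, n(F) = 48.07/19.00 = 2.53, n(N) = 17.725/14.01 = 1.265
Smallest is N at 1.265 mol; normalising gives C 1.999, H 2.999, F 2.000, N 1.000
→ C2H3F2N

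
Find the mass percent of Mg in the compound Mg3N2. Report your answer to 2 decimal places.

72.24%

Molar mass = 3(24.31) + 2(14.01) = 100.950 g/mol
Mass of Mg per mole = 3 × 24.31 = 72.930 g
% Mg = 72.930 / 100.950 × 100 = 72.24%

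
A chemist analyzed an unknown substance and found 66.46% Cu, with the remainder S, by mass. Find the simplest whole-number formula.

Assume 100 g: 66.46 g Cu, 33.54 g S.
n(Cu) = 66.46/63.55 = 1.046, n(S) = 33.54/32.07 = 1.046
Smallest is Cu at 1.046 mol; normalising gives Cu 1.000, S 1.000
→ CuS

CuS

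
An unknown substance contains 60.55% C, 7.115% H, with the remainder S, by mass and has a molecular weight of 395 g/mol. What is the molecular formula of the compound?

Assume 100 g: 60.55 g C, 7.115 g H, 32.335 g S.
Moles — C: 60.55 / 12.01 = 5.042 mol; H: 7.115 / 1.008 = 7.059 mol; S: 32.335 / 32.07 = 1.008 mol
Ratios (÷ 1.008): C 5.000, H 7.001, S 1.000
→ C5H7S
Empirical-formula mass = 99.18 g/mol
n = 395 / 99.18 = 3.98 ≈ 4
Molecular formula = (C5H7S)×4 = C20H28S4

C20H28S4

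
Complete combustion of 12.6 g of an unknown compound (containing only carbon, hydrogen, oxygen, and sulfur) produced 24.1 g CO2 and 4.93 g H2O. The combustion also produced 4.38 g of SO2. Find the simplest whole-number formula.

C8H8O3S

mol C = 24.1 / 44.01 = 0.5476; mass C = 0.5476 × 12.01 = 6.577 g
mol H = 2 × (4.93 / 18.02) = 0.5472; mass H = 0.5472 × 1.008 = 0.5515 g
mol S = 4.38 / 64.07 = 0.06836; mass S = 2.192 g
mass O = 12.6 − (9.321) = 3.279 g → mol O = 0.2050
Divide by the smallest (0.06836 mol S): C 8.010, H 8.004, O 2.998, S 1.000
Ratio ≈ 8:8:3:1, so the empirical formula is C8H8O3S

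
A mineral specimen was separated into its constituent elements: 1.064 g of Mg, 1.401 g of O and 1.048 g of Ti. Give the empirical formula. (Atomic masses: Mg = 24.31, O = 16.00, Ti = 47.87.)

Mg2O4Ti

n(Mg) = 1.064/24.31 = 0.04377, n(O) = 1.401/16.00 = 0.08756, n(Ti) = 1.048/47.87 = 0.02189
Ratios (÷ 0.02189): Mg 1.999, O 4.000, Ti 1.000
≈ 2:4:1 → Mg2O4Ti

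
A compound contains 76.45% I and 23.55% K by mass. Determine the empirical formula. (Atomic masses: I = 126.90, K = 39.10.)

Assume 100 g: 76.45 g I, 23.55 g K.
Moles — I: 76.45 / 126.90 = 0.6024 mol; K: 23.55 / 39.10 = 0.6023 mol
Ratios (÷ 0.6023): I 1.000, K 1.000
≈ 1:1 → IK

IK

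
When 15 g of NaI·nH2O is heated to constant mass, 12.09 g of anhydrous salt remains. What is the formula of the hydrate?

Mass of water lost = 15 − 12.09 = 2.91 g → 2.91 / 18.02 = 0.1615 mol H2O
Molar mass of NaI = 149.89 g/mol → mol NaI = 12.09 / 149.89 = 0.08066
n = 0.1615 / 0.08066 = 2.00 ≈ 2 → NaI·2H2O

NaI·2H2O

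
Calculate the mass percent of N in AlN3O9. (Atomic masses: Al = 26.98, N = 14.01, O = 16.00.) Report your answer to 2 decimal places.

19.73%

Molar mass = 1(26.98) + 3(14.01) + 9(16.00) = 213.010 g/mol
Mass of N per mole = 3 × 14.01 = 42.030 g
% N = 42.030 / 213.010 × 100 = 19.73%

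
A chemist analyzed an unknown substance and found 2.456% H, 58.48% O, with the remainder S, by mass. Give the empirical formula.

Assume 100 g: 2.456 g H, 58.48 g O, 39.064 g S.
n(H) = 2.456/1.008 = 2.437, n(O) = 58.48/16.00 = 3.655, n(S) = 39.064/32.07 = 1.218
Smallest is S at 1.218 mol; normalising gives H 2.000, O 3.001, S 1.000
≈ 2:3:1 → H2O3S

H2O3S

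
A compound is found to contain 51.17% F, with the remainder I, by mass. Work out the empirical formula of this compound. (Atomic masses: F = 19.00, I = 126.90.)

F7I

Assume 100 g: 51.17 g F, 48.83 g I.
n(F) = 51.17/19.00 = 2.693, n(I) = 48.83/126.90 = 0.3848
Ratios (÷ 0.3848): F 6.999, I 1.000
Ratio ≈ 7:1, so the empirical formula is F7I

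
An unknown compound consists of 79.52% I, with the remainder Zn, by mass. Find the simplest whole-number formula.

I2Zn

Assume 100 g: 79.52 g I, 20.48 g Zn.
I: 79.52 g ÷ 126.90 g/mol = 0.6266 mol
Zn: 20.48 g ÷ 65.38 g/mol = 0.3132 mol
Divide by the smallest (0.3132 mol Zn): I 2.000, Zn 1.000
Ratio ≈ 2:1, so the empirical formula is I2Zn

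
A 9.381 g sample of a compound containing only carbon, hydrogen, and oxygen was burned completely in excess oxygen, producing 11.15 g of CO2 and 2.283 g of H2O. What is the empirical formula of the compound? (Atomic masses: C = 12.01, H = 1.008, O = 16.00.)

mol C = 11.15 / 44.01 = 0.2534; mass C = 0.2534 × 12.01 = 3.043 g
mol H = 2 × (2.283 / 18.02) = 0.2534; mass H = 0.2534 × 1.008 = 0.2554 g
mass O = 9.381 − (3.298) = 6.083 g → mol O = 0.3802
Ratios (÷ 0.2534): C 1.000, H 1.000, O 1.501
×2: C 2.00, H 2.00, O 3.00 → C2H2O3

C2H2O3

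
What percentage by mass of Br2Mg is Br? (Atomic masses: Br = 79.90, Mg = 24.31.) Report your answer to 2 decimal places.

86.80%

Molar mass = 2(79.90) + 1(24.31) = 184.110 g/mol
Mass of Br per mole = 2 × 79.90 = 159.800 g
% Br = 159.800 / 184.110 × 100 = 86.80%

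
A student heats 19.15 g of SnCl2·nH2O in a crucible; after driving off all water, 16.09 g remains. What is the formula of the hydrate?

SnCl2·2H2O

Mass of water lost = 19.15 − 16.09 = 3.06 g → 3.06 / 18.02 = 0.1698 mol H2O
Molar mass of SnCl2 = 189.61 g/mol → mol SnCl2 = 16.09 / 189.61 = 0.08486
n = 0.1698 / 0.08486 = 2.00 ≈ 2 → SnCl2·2H2O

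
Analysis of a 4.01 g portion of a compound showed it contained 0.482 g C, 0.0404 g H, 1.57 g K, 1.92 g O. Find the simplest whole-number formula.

n(C) = 0.482/12.01 = 0.04013, n(H) = 0.0404/1.008 = 0.04008, n(K) = 1.57/39.10 = 0.04015, n(O) = 1.92/16.00 = 0.12
Smallest is H at 0.04008 mol; normalising gives C 1.001, H 1.000, K 1.002, O 2.994
≈ 1:1:1:3 → CHKO3

CHKO3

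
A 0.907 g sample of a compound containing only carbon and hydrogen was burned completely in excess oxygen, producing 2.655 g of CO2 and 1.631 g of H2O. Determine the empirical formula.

CH3

mol C = 2.655 / 44.01 = 0.06033; mass C = 0.06033 × 12.01 = 0.7245 g
mol H = 2 × (1.631 / 18.02) = 0.1810; mass H = 0.1810 × 1.008 = 0.1825 g
Divide by the smallest (0.06033 mol C): C 1.000, H 3.001
Ratio ≈ 1:3, so the empirical formula is CH3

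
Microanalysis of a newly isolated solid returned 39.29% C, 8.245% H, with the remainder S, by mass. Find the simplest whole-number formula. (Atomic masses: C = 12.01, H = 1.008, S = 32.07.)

C2H5S

Assume 100 g: 39.29 g C, 8.245 g H, 52.465 g S.
n(C) = 39.29/12.01 = 3.271, n(H) = 8.245/1.008 = 8.18, n(S) = 52.465/32.07 = 1.636
Divide by the smallest (1.636 mol S): C 2.000, H 5.000, S 1.000
Ratio ≈ 2:5:1, so the empirical formula is C2H5S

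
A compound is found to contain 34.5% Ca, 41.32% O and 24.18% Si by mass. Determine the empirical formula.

CaO3Si

Assume 100 g: 34.5 g Ca, 41.32 g O, 24.18 g Si.
n(Ca) = 34.5/40.08 = 0.8608, n(O) = 41.32/16.00 = 2.583, n(Si) = 24.18/28.09 = 0.8608
Smallest is Ca at 0.8608 mol; normalising gives Ca 1.000, O 3.000, Si 1.000
Ratio ≈ 1:3:1, so the empirical formula is CaO3Si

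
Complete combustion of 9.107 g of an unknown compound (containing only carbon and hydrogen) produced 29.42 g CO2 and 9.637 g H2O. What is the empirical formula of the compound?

mol C = 29.42 / 44.01 = 0.6685; mass C = 0.6685 × 12.01 = 8.028 g
mol H = 2 × (9.637 / 18.02) = 1.070; mass H = 1.070 × 1.008 = 1.078 g
Divide by the smallest (0.6685 mol C): C 1.000, H 1.600
×5: C 5.00, H 8.00 → C5H8

C5H8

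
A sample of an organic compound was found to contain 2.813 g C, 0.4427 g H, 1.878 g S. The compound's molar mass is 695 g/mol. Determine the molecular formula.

C32H60S8

n(C) = 2.813/12.01 = 0.2342, n(H) = 0.4427/1.008 = 0.4392, n(S) = 1.878/32.07 = 0.05856
Divide by the smallest (0.05856 mol S): C 4.000, H 7.500, S 1.000
×2: C 8.00, H 15.00, S 2.00 → C8H15S2
Empirical-formula mass = 175.34 g/mol
n = 695 / 175.34 = 3.96 ≈ 4
Molecular formula = (C8H15S2)×4 = C32H60S8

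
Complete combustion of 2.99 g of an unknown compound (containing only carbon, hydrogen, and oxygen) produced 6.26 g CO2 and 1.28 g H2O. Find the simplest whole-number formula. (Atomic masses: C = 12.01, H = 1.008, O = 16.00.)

mol C = 6.26 / 44.01 = 0.1422; mass C = 0.1422 × 12.01 = 1.708 g
mol H = 2 × (1.28 / 18.02) = 0.1421; mass H = 0.1421 × 1.008 = 0.1432 g
mass O = 2.99 − (1.852) = 1.138 g → mol O = 0.07116
Divide by the smallest (0.07116 mol O): C 1.999, H 1.997, O 1.000
→ C2H2O

C2H2O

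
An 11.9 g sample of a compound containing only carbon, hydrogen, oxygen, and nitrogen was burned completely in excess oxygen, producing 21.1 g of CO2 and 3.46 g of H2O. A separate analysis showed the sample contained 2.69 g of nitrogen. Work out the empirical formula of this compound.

mol C = 21.1 / 44.01 = 0.4794; mass C = 0.4794 × 12.01 = 5.758 g
mol H = 2 × (3.46 / 18.02) = 0.3840; mass H = 0.3840 × 1.008 = 0.3871 g
mol N = 2.69 / 14.01 = 0.1920
mass O = 11.9 − (8.835) = 3.065 g → mol O = 0.1916
Ratios (÷ 0.1916): C 2.503, H 2.005, N 1.002, O 1.000
Multiply by 2: C 5.01, H 4.01, N 2.00, O 2.00 → C5H4N2O2

C5H4N2O2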